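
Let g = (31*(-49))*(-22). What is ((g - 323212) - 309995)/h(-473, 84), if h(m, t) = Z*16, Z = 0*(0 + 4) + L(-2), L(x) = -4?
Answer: 599789/64 ≈ 9371.7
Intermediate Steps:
g = 33418 (g = -1519*(-22) = 33418)
Z = -4 (Z = 0*(0 + 4) - 4 = 0*4 - 4 = 0 - 4 = -4)
h(m, t) = -64 (h(m, t) = -4*16 = -64)
((g - 323212) - 309995)/h(-473, 84) = ((33418 - 323212) - 309995)/(-64) = (-289794 - 309995)*(-1/64) = -599789*(-1/64) = 599789/64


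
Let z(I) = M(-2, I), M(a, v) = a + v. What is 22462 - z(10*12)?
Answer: 22344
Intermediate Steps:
z(I) = -2 + I
22462 - z(10*12) = 22462 - (-2 + 10*12) = 22462 - (-2 + 120) = 22462 - 1*118 = 22462 - 118 = 22344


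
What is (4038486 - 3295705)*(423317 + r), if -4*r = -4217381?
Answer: 4390317774869/4 ≈ 1.0976e+12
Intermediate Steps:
r = 4217381/4 (r = -¼*(-4217381) = 4217381/4 ≈ 1.0543e+6)
(4038486 - 3295705)*(423317 + r) = (4038486 - 3295705)*(423317 + 4217381/4) = 742781*(5910649/4) = 4390317774869/4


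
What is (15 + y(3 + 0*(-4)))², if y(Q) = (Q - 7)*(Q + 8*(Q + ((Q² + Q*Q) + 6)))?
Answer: 741321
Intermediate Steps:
y(Q) = (-7 + Q)*(48 + 9*Q + 16*Q²) (y(Q) = (-7 + Q)*(Q + 8*(Q + ((Q² + Q²) + 6))) = (-7 + Q)*(Q + 8*(Q + (2*Q² + 6))) = (-7 + Q)*(Q + 8*(Q + (6 + 2*Q²))) = (-7 + Q)*(Q + 8*(6 + Q + 2*Q²)) = (-7 + Q)*(Q + (48 + 8*Q + 16*Q²)) = (-7 + Q)*(48 + 9*Q + 16*Q²))
(15 + y(3 + 0*(-4)))² = (15 + (-336 - 103*(3 + 0*(-4))² - 15*(3 + 0*(-4)) + 16*(3 + 0*(-4))³))² = (15 + (-336 - 103*(3 + 0)² - 15*(3 + 0) + 16*(3 + 0)³))² = (15 + (-336 - 103*3² - 15*3 + 16*3³))² = (15 + (-336 - 103*9 - 45 + 16*27))² = (15 + (-336 - 927 - 45 + 432))² = (15 - 876)² = (-861)² = 741321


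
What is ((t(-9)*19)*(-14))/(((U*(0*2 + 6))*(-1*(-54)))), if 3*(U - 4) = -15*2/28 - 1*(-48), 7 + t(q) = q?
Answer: 14896/22275 ≈ 0.66873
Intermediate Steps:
t(q) = -7 + q
U = 275/14 (U = 4 + (-15*2/28 - 1*(-48))/3 = 4 + (-30*1/28 + 48)/3 = 4 + (-15/14 + 48)/3 = 4 + (⅓)*(657/14) = 4 + 219/14 = 275/14 ≈ 19.643)
((t(-9)*19)*(-14))/(((U*(0*2 + 6))*(-1*(-54)))) = (((-7 - 9)*19)*(-14))/(((275*(0*2 + 6)/14)*(-1*(-54)))) = (-16*19*(-14))/(((275*(0 + 6)/14)*54)) = (-304*(-14))/((((275/14)*6)*54)) = 4256/(((825/7)*54)) = 4256/(44550/7) = 4256*(7/44550) = 14896/22275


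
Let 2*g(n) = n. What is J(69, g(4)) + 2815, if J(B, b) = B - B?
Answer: 2815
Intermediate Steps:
g(n) = n/2
J(B, b) = 0
J(69, g(4)) + 2815 = 0 + 2815 = 2815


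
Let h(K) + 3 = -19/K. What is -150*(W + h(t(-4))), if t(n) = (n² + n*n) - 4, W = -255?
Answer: 543225/14 ≈ 38802.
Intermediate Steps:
t(n) = -4 + 2*n² (t(n) = (n² + n²) - 4 = 2*n² - 4 = -4 + 2*n²)
h(K) = -3 - 19/K
-150*(W + h(t(-4))) = -150*(-255 + (-3 - 19/(-4 + 2*(-4)²))) = -150*(-255 + (-3 - 19/(-4 + 2*16))) = -150*(-255 + (-3 - 19/(-4 + 32))) = -150*(-255 + (-3 - 19/28)) = -150*(-255 - 103/28) = -150*(-7243/28) = 543225/14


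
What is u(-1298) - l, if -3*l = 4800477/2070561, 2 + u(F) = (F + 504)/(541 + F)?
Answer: -279483557/1567414677 ≈ -0.17831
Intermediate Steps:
u(F) = -2 + (504 + F)/(541 + F) (u(F) = -2 + (F + 504)/(541 + F) = -2 + (504 + F)/(541 + F))
l = -1600159/2070561 ≈ -0.77281
u(-1298) - l = (-578 - 1*(-1298))/(541 - 1298) - 1*(-1600159/2070561) = (-578 + 1298)/(-757) + 1600159/2070561 = -1/757*720 + 1600159/2070561 = -720/757 + 1600159/2070561 = -279483557/1567414677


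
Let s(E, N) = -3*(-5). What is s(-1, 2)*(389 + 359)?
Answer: 11220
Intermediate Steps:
s(E, N) = 15
s(-1, 2)*(389 + 359) = 15*(389 + 359) = 15*748 = 11220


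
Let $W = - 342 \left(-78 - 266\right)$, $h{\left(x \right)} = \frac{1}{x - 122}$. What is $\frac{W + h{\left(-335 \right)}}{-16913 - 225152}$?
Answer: $- \frac{10753027}{22124741} \approx -0.48602$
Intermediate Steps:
$h{\left(x \right)} = \frac{1}{-122 + x}$
$W = 117648$ ($W = \left(-342\right) \left(-344\right) = 117648$)
$\frac{W + h{\left(-335 \right)}}{-16913 - 225152} = \frac{117648 + \frac{1}{-122 - 335}}{-16913 - 225152} = \frac{117648 + \frac{1}{-457}}{-242065} = \left(117648 - \frac{1}{457}\right) \left(- \frac{1}{242065}\right) = \frac{53765135}{457} \left(- \frac{1}{242065}\right) = - \frac{10753027}{22124741}$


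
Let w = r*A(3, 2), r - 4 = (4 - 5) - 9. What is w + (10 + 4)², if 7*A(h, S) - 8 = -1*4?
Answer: 1348/7 ≈ 192.57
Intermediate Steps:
A(h, S) = 4/7 (A(h, S) = 8/7 + (-1*4)/7 = 8/7 + (⅐)*(-4) = 8/7 - 4/7 = 4/7)
r = -6 (r = 4 + ((4 - 5) - 9) = 4 + (-1 - 9) = 4 - 10 = -6)
w = -24/7 (w = -6*4/7 = -24/7 ≈ -3.4286)
w + (10 + 4)² = -24/7 + (10 + 4)² = -24/7 + 14² = -24/7 + 196 = 1348/7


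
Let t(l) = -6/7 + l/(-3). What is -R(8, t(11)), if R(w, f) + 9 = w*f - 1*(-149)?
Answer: -2180/21 ≈ -103.81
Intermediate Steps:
t(l) = -6/7 - l/3 (t(l) = -6*1/7 + l*(-1/3) = -6/7 - l/3)
R(w, f) = 140 + f*w (R(w, f) = -9 + (w*f - 1*(-149)) = -9 + (f*w + 149) = -9 + (149 + f*w) = 140 + f*w)
-R(8, t(11)) = -(140 + (-6/7 - 1/3*11)*8) = -(140 + (-6/7 - 11/3)*8) = -(140 - 95/21*8) = -(140 - 760/21) = -1*2180/21 = -2180/21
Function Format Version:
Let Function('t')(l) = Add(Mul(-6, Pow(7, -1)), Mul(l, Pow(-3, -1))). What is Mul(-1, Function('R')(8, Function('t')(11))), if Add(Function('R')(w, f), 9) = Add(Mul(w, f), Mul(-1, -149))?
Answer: Rational(-2180, 21) ≈ -103.81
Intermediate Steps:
Function('t')(l) = Add(Rational(-6, 7), Mul(Rational(-1, 3), l)) (Function('t')(l) = Add(Mul(-6, Rational(1, 7)), Mul(l, Rational(-1, 3))) = Add(Rational(-6, 7), Mul(Rational(-1, 3), l)))
Function('R')(w, f) = Add(140, Mul(f, w)) (Function('R')(w, f) = Add(-9, Add(Mul(w, f), Mul(-1, -149))) = Add(-9, Add(Mul(f, w), 149)) = Add(-9, Add(149, Mul(f, w))) = Add(140, Mul(f, w)))
Mul(-1, Function('R')(8, Function('t')(11))) = Mul(-1, Add(140, Mul(Add(Rational(-6, 7), Mul(Rational(-1, 3), 11)), 8))) = Mul(-1, Add(140, Mul(Add(Rational(-6, 7), Rational(-11, 3)), 8))) = Mul(-1, Add(140, Mul(Rational(-95, 21), 8))) = Mul(-1, Add(140, Rational(-760, 21))) = Mul(-1, Rational(2180, 21)) = Rational(-2180, 21)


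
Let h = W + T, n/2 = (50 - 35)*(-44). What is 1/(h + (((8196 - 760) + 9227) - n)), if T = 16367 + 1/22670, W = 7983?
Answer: 22670/959689111 ≈ 2.3622e-5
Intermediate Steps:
T = 371039891/22670 (T = 16367 + 1/22670 = 371039891/22670 ≈ 16367.)
n = -1320 (n = 2*((50 - 35)*(-44)) = 2*(15*(-44)) = 2*(-660) = -1320)
h = 552014501/22670 (h = 7983 + 371039891/22670 = 552014501/22670 ≈ 24350.)
1/(h + (((8196 - 760) + 9227) - n)) = 1/(552014501/22670 + (((8196 - 760) + 9227) - 1*(-1320))) = 1/(552014501/22670 + ((7436 + 9227) + 1320)) = 1/(552014501/22670 + (16663 + 1320)) = 1/(552014501/22670 + 17983) = 1/(959689111/22670) = 22670/959689111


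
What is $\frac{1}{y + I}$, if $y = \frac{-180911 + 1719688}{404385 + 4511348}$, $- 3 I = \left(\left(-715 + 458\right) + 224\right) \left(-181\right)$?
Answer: $- \frac{4915733}{9785685626} \approx -0.00050234$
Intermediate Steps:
$I = -1991$ ($I = - \frac{\left(\left(-715 + 458\right) + 224\right) \left(-181\right)}{3} = - \frac{\left(-257 + 224\right) \left(-181\right)}{3} = - \frac{\left(-33\right) \left(-181\right)}{3} = \left(- \frac{1}{3}\right) 5973 = -1991$)
$y = \frac{1538777}{4915733} \approx 0.31303$
$\frac{1}{y + I} = \frac{1}{\frac{1538777}{4915733} - 1991} = \frac{1}{- \frac{9785685626}{4915733}} = - \frac{4915733}{9785685626}$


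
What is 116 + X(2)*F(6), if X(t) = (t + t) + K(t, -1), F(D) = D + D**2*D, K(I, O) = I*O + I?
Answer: 1004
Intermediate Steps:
K(I, O) = I + I*O
F(D) = D + D**3
X(t) = 2*t (X(t) = (t + t) + t*(1 - 1) = 2*t + t*0 = 2*t + 0 = 2*t)
116 + X(2)*F(6) = 116 + (2*2)*(6 + 6**3) = 116 + 4*(6 + 216) = 116 + 4*222 = 116 + 888 = 1004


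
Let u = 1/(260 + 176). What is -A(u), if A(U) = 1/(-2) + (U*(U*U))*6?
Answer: 20720461/41440928 ≈ 0.50000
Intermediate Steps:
u = 1/436 ≈ 0.0022936
A(U) = -1/2 + 6*U**3 (A(U) = -1/2 + (U*U**2)*6 = -1/2 + U**3*6 = -1/2 + 6*U**3)
-A(u) = -(-1/2 + 6*(1/436)**3) = -(-1/2 + 6*(1/82881856)) = -(-1/2 + 3/41440928) = -1*(-20720461/41440928) = 20720461/41440928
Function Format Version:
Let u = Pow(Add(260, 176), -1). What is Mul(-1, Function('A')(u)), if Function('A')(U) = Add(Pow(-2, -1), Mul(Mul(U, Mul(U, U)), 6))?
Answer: Rational(20720461, 41440928) ≈ 0.50000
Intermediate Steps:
u = Rational(1, 436) (u = Pow(436, -1) = Rational(1, 436) ≈ 0.0022936)
Function('A')(U) = Add(Rational(-1, 2), Mul(6, Pow(U, 3))) (Function('A')(U) = Add(Rational(-1, 2), Mul(Mul(U, Pow(U, 2)), 6)) = Add(Rational(-1, 2), Mul(Pow(U, 3), 6)) = Add(Rational(-1, 2), Mul(6, Pow(U, 3))))
Mul(-1, Function('A')(u)) = Mul(-1, Add(Rational(-1, 2), Mul(6, Pow(Rational(1, 436), 3)))) = Mul(-1, Add(Rational(-1, 2), Mul(6, Rational(1, 82881856)))) = Mul(-1, Add(Rational(-1, 2), Rational(3, 41440928))) = Mul(-1, Rational(-20720461, 41440928)) = Rational(20720461, 41440928)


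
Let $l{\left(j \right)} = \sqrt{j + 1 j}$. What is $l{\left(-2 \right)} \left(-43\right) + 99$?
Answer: $99 - 86 i \approx 99.0 - 86.0 i$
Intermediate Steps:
$l{\left(j \right)} = \sqrt{2} \sqrt{j}$ ($l{\left(j \right)} = \sqrt{j + j} = \sqrt{2 j} = \sqrt{2} \sqrt{j}$)
$l{\left(-2 \right)} \left(-43\right) + 99 = \sqrt{2} \sqrt{-2} \left(-43\right) + 99 = \sqrt{2} i \sqrt{2} \left(-43\right) + 99 = 2 i \left(-43\right) + 99 = - 86 i + 99 = 99 - 86 i$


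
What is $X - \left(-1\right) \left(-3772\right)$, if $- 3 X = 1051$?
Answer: $- \frac{12367}{3} \approx -4122.3$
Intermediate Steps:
$X = - \frac{1051}{3}$ ($X = \left(- \frac{1}{3}\right) 1051 = - \frac{1051}{3} \approx -350.33$)
$X - \left(-1\right) \left(-3772\right) = - \frac{1051}{3} - \left(-1\right) \left(-3772\right) = - \frac{1051}{3} - 3772 = - \frac{12367}{3}$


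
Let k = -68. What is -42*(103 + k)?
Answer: -1470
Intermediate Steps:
-42*(103 + k) = -42*(103 - 68) = -42*35 = -1470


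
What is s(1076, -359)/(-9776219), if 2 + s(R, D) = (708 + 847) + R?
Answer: -2629/9776219 ≈ -0.00026892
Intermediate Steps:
s(R, D) = 1553 + R (s(R, D) = -2 + ((708 + 847) + R) = -2 + (1555 + R) = 1553 + R)
s(1076, -359)/(-9776219) = (1553 + 1076)/(-9776219) = 2629*(-1/9776219) = -2629/9776219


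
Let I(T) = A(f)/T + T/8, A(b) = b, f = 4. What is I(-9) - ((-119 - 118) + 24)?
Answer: 15223/72 ≈ 211.43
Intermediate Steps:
I(T) = 4/T + T/8
I(-9) - ((-119 - 118) + 24) = (4/(-9) + (1/8)*(-9)) - ((-119 - 118) + 24) = (4*(-1/9) - 9/8) - (-237 + 24) = (-4/9 - 9/8) - 1*(-213) = -113/72 + 213 = 15223/72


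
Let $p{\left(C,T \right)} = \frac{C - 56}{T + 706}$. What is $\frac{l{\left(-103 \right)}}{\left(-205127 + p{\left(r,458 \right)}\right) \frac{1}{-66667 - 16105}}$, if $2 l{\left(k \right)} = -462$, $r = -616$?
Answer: $- \frac{1854672204}{19897375} \approx -93.212$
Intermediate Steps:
$l{\left(k \right)} = -231$ ($l{\left(k \right)} = \frac{1}{2} \left(-462\right) = -231$)
$p{\left(C,T \right)} = \frac{-56 + C}{706 + T}$
$\frac{l{\left(-103 \right)}}{\left(-205127 + p{\left(r,458 \right)}\right) \frac{1}{-66667 - 16105}} = - \frac{231}{\left(-205127 + \frac{-56 - 616}{706 + 458}\right) \frac{1}{-66667 - 16105}} = - \frac{231}{\left(-205127 + \frac{1}{1164} \left(-672\right)\right) \frac{1}{-82772}} = - \frac{231}{\left(-205127 + \frac{1}{1164} \left(-672\right)\right) \left(- \frac{1}{82772}\right)} = - \frac{231}{\left(-205127 - \frac{56}{97}\right) \left(- \frac{1}{82772}\right)} = - \frac{231}{\left(- \frac{19897375}{97}\right) \left(- \frac{1}{82772}\right)} = - \frac{231}{\frac{19897375}{8028884}} = \left(-231\right) \frac{8028884}{19897375} = - \frac{1854672204}{19897375}$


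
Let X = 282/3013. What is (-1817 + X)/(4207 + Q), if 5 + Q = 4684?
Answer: -5474339/26773518 ≈ -0.20447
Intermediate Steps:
Q = 4679 (Q = -5 + 4684 = 4679)
X = 282/3013 (X = 282*(1/3013) = 282/3013 ≈ 0.093594)
(-1817 + X)/(4207 + Q) = (-1817 + 282/3013)/(4207 + 4679) = -5474339/3013/8886 = -5474339/3013*1/8886 = -5474339/26773518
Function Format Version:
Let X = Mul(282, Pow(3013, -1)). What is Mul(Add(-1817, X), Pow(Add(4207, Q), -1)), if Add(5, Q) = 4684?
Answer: Rational(-5474339, 26773518) ≈ -0.20447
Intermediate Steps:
Q = 4679 (Q = Add(-5, 4684) = 4679)
X = Rational(282, 3013) (X = Mul(282, Rational(1, 3013)) = Rational(282, 3013) ≈ 0.093594)
Mul(Add(-1817, X), Pow(Add(4207, Q), -1)) = Mul(Add(-1817, Rational(282, 3013)), Pow(Add(4207, 4679), -1)) = Mul(Rational(-5474339, 3013), Pow(8886, -1)) = Mul(Rational(-5474339, 3013), Rational(1, 8886)) = Rational(-5474339, 26773518)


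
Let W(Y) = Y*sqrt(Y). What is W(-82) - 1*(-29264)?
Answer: 29264 - 82*I*sqrt(82) ≈ 29264.0 - 742.54*I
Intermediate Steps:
W(Y) = Y**(3/2)
W(-82) - 1*(-29264) = (-82)**(3/2) - 1*(-29264) = -82*I*sqrt(82) + 29264 = 29264 - 82*I*sqrt(82)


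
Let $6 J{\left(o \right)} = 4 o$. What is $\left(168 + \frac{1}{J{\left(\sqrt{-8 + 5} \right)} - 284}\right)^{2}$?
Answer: $\frac{3 \left(10687264 \sqrt{3} + 2276301889 i\right)}{4 \left(284 \sqrt{3} + 60491 i\right)} \approx 28223.0 - 0.0048101 i$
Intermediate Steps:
$J{\left(o \right)} = \frac{2 o}{3}$ ($J{\left(o \right)} = \frac{4 o}{6} = \frac{2 o}{3}$)
$\left(168 + \frac{1}{J{\left(\sqrt{-8 + 5} \right)} - 284}\right)^{2} = \left(168 + \frac{1}{\frac{2 \sqrt{-8 + 5}}{3} - 284}\right)^{2} = \left(168 + \frac{1}{\frac{2 \sqrt{-3}}{3} - 284}\right)^{2} = \left(168 + \frac{1}{\frac{2 i \sqrt{3}}{3} - 284}\right)^{2} = \left(168 + \frac{1}{-284 + \frac{2 i \sqrt{3}}{3}}\right)^{2}$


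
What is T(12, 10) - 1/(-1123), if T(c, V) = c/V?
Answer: 6743/5615 ≈ 1.2009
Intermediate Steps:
T(12, 10) - 1/(-1123) = 12/10 - 1/(-1123) = 12*(⅒) - 1*(-1/1123) = 6/5 + 1/1123 = 6743/5615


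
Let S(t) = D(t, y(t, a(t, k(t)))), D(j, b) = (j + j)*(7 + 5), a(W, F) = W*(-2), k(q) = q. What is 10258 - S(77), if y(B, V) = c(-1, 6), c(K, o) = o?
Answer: 8410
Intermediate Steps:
a(W, F) = -2*W
y(B, V) = 6
D(j, b) = 24*j (D(j, b) = (2*j)*12 = 24*j)
S(t) = 24*t
10258 - S(77) = 10258 - 24*77 = 10258 - 1*1848 = 10258 - 1848 = 8410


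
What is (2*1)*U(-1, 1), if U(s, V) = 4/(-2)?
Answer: -4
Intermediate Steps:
U(s, V) = -2 (U(s, V) = 4*(-½) = -2)
(2*1)*U(-1, 1) = (2*1)*(-2) = 2*(-2) = -4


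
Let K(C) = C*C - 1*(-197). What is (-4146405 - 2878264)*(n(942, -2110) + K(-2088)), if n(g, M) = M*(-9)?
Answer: -30760540848839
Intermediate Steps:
n(g, M) = -9*M
K(C) = 197 + C² (K(C) = C² + 197 = 197 + C²)
(-4146405 - 2878264)*(n(942, -2110) + K(-2088)) = (-4146405 - 2878264)*(-9*(-2110) + (197 + (-2088)²)) = -7024669*(18990 + (197 + 4359744)) = -7024669*(18990 + 4359941) = -7024669*4378931 = -30760540848839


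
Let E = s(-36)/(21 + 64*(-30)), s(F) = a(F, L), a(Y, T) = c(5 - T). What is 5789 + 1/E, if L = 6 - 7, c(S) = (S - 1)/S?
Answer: 17551/5 ≈ 3510.2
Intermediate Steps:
c(S) = (-1 + S)/S
L = -1
a(Y, T) = (4 - T)/(5 - T) (a(Y, T) = (-1 + (5 - T))/(5 - T) = (4 - T)/(5 - T))
s(F) = ⅚ (s(F) = (-4 - 1)/(-5 - 1) = -5/(-6) = -⅙*(-5) = ⅚)
E = -5/11394 (E = 5/(6*(21 + 64*(-30))) = 5/(6*(21 - 1920)) = (⅚)/(-1899) = (⅚)*(-1/1899) = -5/11394 ≈ -0.00043883)
5789 + 1/E = 5789 + 1/(-5/11394) = 5789 - 11394/5 = 17551/5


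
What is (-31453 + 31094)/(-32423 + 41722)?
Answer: -359/9299 ≈ -0.038606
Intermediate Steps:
(-31453 + 31094)/(-32423 + 41722) = -359/9299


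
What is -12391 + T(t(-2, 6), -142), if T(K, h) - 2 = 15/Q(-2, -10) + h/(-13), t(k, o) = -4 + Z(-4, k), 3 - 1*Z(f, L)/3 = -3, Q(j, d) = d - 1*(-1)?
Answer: -482810/39 ≈ -12380.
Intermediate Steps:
Q(j, d) = 1 + d (Q(j, d) = d + 1 = 1 + d)
Z(f, L) = 18 (Z(f, L) = 9 - 3*(-3) = 9 + 9 = 18)
t(k, o) = 14 (t(k, o) = -4 + 18 = 14)
T(K, h) = ⅓ - h/13 (T(K, h) = 2 + (15/(1 - 10) + h/(-13)) = 2 + (15/(-9) + h*(-1/13)) = 2 + (15*(-⅑) - h/13) = 2 + (-5/3 - h/13) = ⅓ - h/13)
-12391 + T(t(-2, 6), -142) = -12391 + (⅓ - 1/13*(-142)) = -12391 + (⅓ + 142/13) = -12391 + 439/39 = -482810/39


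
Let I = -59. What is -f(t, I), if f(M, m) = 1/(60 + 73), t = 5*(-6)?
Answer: -1/133 ≈ -0.0075188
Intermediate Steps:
t = -30
f(M, m) = 1/133
-f(t, I) = -1*1/133 = -1/133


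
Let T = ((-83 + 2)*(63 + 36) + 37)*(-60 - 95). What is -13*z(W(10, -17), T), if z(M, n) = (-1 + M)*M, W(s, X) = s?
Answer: -1170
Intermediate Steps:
T = 1237210 (T = (-81*99 + 37)*(-155) = (-8019 + 37)*(-155) = -7982*(-155) = 1237210)
z(M, n) = M*(-1 + M)
-13*z(W(10, -17), T) = -130*(-1 + 10) = -130*9 = -13*90 = -1170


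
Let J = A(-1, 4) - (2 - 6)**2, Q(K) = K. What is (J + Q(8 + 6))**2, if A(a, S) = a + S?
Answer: 1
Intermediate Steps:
A(a, S) = S + a
J = -13 (J = (4 - 1) - (2 - 6)**2 = 3 - 1*(-4)**2 = 3 - 1*16 = 3 - 16 = -13)
(J + Q(8 + 6))**2 = (-13 + (8 + 6))**2 = (-13 + 14)**2 = 1**2 = 1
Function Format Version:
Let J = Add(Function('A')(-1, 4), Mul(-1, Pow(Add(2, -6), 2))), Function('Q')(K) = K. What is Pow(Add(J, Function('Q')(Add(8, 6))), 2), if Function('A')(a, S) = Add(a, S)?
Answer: 1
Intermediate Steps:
Function('A')(a, S) = Add(S, a)
J = -13 (J = Add(Add(4, -1), Mul(-1, Pow(Add(2, -6), 2))) = Add(3, Mul(-1, Pow(-4, 2))) = Add(3, Mul(-1, 16)) = Add(3, -16) = -13)
Pow(Add(J, Function('Q')(Add(8, 6))), 2) = Pow(Add(-13, Add(8, 6)), 2) = Pow(Add(-13, 14), 2) = Pow(1, 2) = 1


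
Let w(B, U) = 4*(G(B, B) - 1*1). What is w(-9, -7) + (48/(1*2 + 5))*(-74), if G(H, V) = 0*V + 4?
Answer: -3468/7 ≈ -495.43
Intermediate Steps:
G(H, V) = 4 (G(H, V) = 0 + 4 = 4)
w(B, U) = 12 (w(B, U) = 4*(4 - 1*1) = 4*(4 - 1) = 4*3 = 12)
w(-9, -7) + (48/(1*2 + 5))*(-74) = 12 + (48/(1*2 + 5))*(-74) = 12 + (48/(2 + 5))*(-74) = 12 + (48/7)*(-74) = 12 - 3552/7 = -3468/7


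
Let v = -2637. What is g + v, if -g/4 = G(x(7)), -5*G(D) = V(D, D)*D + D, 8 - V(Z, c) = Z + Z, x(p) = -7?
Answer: -13829/5 ≈ -2765.8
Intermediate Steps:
V(Z, c) = 8 - 2*Z (V(Z, c) = 8 - (Z + Z) = 8 - 2*Z)
G(D) = -D/5 - D*(8 - 2*D)/5 (G(D) = -((8 - 2*D)*D + D)/5 = -(D*(8 - 2*D) + D)/5 = -(D + D*(8 - 2*D))/5 = -D/5 - D*(8 - 2*D)/5)
g = -644/5 (g = -4*(-7)*(-9 + 2*(-7))/5 = -4*(-7)*(-9 - 14)/5 = -4*(-7)*(-23)/5 = -4*161/5 = -644/5 ≈ -128.80)
g + v = -644/5 - 2637 = -13829/5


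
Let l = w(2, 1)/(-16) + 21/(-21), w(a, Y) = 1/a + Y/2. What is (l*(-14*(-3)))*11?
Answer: -3927/8 ≈ -490.88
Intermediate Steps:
w(a, Y) = 1/a + Y/2 (w(a, Y) = 1/a + Y*(½) = 1/a + Y/2)
l = -17/16 (l = (1/2 + (½)*1)/(-16) + 21/(-21) = (½ + ½)*(-1/16) + 21*(-1/21) = 1*(-1/16) - 1 = -1/16 - 1 = -17/16 ≈ -1.0625)
(l*(-14*(-3)))*11 = -(-119)*(-3)/8*11 = -17/16*42*11 = -357/8*11 = -3927/8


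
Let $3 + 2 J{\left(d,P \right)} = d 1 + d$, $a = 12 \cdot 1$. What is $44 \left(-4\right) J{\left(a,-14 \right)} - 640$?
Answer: $-2488$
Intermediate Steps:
$a = 12$
$J{\left(d,P \right)} = - \frac{3}{2} + d$ ($J{\left(d,P \right)} = - \frac{3}{2} + \frac{d 1 + d}{2} = - \frac{3}{2} + \frac{d + d}{2} = - \frac{3}{2} + \frac{2 d}{2} = - \frac{3}{2} + d$)
$44 \left(-4\right) J{\left(a,-14 \right)} - 640 = 44 \left(-4\right) \left(- \frac{3}{2} + 12\right) - 640 = \left(-176\right) \frac{21}{2} - 640 = -1848 - 640 = -2488$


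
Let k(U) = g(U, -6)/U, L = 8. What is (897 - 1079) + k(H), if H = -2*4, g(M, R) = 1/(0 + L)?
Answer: -11649/64 ≈ -182.02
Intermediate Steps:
g(M, R) = ⅛ (g(M, R) = 1/(0 + 8) = 1/8 = ⅛)
H = -8
k(U) = 1/(8*U)
(897 - 1079) + k(H) = (897 - 1079) + (⅛)/(-8) = -182 + (⅛)*(-⅛) = -182 - 1/64 = -11649/64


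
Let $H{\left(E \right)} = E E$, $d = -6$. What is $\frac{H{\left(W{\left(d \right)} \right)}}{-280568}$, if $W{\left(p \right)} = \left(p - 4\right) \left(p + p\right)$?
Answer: $- \frac{1800}{35071} \approx -0.051324$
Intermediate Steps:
$W{\left(p \right)} = 2 p \left(-4 + p\right)$ ($W{\left(p \right)} = \left(-4 + p\right) 2 p = 2 p \left(-4 + p\right)$)
$H{\left(E \right)} = E^{2}$
$\frac{H{\left(W{\left(d \right)} \right)}}{-280568} = \frac{\left(2 \left(-6\right) \left(-4 - 6\right)\right)^{2}}{-280568} = \left(2 \left(-6\right) \left(-10\right)\right)^{2} \left(- \frac{1}{280568}\right) = 120^{2} \left(- \frac{1}{280568}\right) = 14400 \left(- \frac{1}{280568}\right) = - \frac{1800}{35071}$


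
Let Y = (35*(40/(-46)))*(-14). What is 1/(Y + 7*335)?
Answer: 23/63735 ≈ 0.00036087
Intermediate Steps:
Y = 9800/23 (Y = (35*(40*(-1/46)))*(-14) = (35*(-20/23))*(-14) = -700/23*(-14) = 9800/23 ≈ 426.09)
1/(Y + 7*335) = 1/(9800/23 + 7*335) = 1/(9800/23 + 2345) = 1/(63735/23) = 23/63735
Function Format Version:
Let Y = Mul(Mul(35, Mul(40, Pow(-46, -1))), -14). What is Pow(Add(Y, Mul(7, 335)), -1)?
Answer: Rational(23, 63735) ≈ 0.00036087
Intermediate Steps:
Y = Rational(9800, 23) (Y = Mul(Mul(35, Mul(40, Rational(-1, 46))), -14) = Mul(Mul(35, Rational(-20, 23)), -14) = Mul(Rational(-700, 23), -14) = Rational(9800, 23) ≈ 426.09)
Pow(Add(Y, Mul(7, 335)), -1) = Pow(Add(Rational(9800, 23), Mul(7, 335)), -1) = Pow(Add(Rational(9800, 23), 2345), -1) = Pow(Rational(63735, 23), -1) = Rational(23, 63735)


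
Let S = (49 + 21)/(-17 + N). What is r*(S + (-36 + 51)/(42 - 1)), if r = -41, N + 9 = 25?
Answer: 2855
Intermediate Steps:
N = 16 (N = -9 + 25 = 16)
S = -70 (S = (49 + 21)/(-17 + 16) = 70/(-1) = 70*(-1) = -70)
r*(S + (-36 + 51)/(42 - 1)) = -41*(-70 + (-36 + 51)/(42 - 1)) = -41*(-70 + 15/41) = -41*(-2855/41) = 2855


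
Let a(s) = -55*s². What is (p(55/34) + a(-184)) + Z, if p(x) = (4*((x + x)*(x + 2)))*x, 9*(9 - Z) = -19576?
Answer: -82235667844/44217 ≈ -1.8598e+6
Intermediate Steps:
Z = 19657/9 (Z = 9 - ⅑*(-19576) = 9 + 19576/9 = 19657/9 ≈ 2184.1)
p(x) = 8*x²*(2 + x) (p(x) = (4*((2*x)*(2 + x)))*x = (4*(2*x*(2 + x)))*x = (8*x*(2 + x))*x = 8*x²*(2 + x))
(p(55/34) + a(-184)) + Z = (8*(55/34)²*(2 + 55/34) - 55*(-184)²) + 19657/9 = (8*(55*(1/34))²*(2 + 55*(1/34)) - 55*33856) + 19657/9 = (8*(55/34)²*(2 + 55/34) - 1862080) + 19657/9 = (8*(3025/1156)*(123/34) - 1862080) + 19657/9 = (372075/4913 - 1862080) + 19657/9 = -9148026965/4913 + 19657/9 = -82235667844/44217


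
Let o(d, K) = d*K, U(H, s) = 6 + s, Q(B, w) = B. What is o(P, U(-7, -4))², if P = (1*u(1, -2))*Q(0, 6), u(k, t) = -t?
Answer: 0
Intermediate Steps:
P = 0 (P = (1*(-1*(-2)))*0 = (1*2)*0 = 2*0 = 0)
o(d, K) = K*d
o(P, U(-7, -4))² = ((6 - 4)*0)² = (2*0)² = 0² = 0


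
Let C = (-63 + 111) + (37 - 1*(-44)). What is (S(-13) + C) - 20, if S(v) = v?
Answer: 96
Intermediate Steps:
C = 129 (C = 48 + (37 + 44) = 48 + 81 = 129)
(S(-13) + C) - 20 = (-13 + 129) - 20 = 116 - 20 = 96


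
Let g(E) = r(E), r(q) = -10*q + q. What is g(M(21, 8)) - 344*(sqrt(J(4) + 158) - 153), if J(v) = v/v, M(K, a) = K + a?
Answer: 52371 - 344*sqrt(159) ≈ 48033.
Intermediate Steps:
r(q) = -9*q
g(E) = -9*E
J(v) = 1
g(M(21, 8)) - 344*(sqrt(J(4) + 158) - 153) = -9*(21 + 8) - 344*(sqrt(1 + 158) - 153) = -9*29 - 344*(sqrt(159) - 153) = -261 - 344*(-153 + sqrt(159)) = -261 + (52632 - 344*sqrt(159)) = 52371 - 344*sqrt(159)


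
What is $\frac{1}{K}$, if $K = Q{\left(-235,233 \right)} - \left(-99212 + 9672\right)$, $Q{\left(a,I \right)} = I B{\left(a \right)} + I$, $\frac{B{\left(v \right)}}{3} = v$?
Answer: $- \frac{1}{74492} \approx -1.3424 \cdot 10^{-5}$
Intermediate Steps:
$B{\left(v \right)} = 3 v$
$Q{\left(a,I \right)} = I + 3 I a$ ($Q{\left(a,I \right)} = I 3 a + I = 3 I a + I = I + 3 I a$)
$K = -74492$ ($K = 233 \left(1 + 3 \left(-235\right)\right) - \left(-99212 + 9672\right) = 233 \left(1 - 705\right) - -89540 = 233 \left(-704\right) + 89540 = -164032 + 89540 = -74492$)
$\frac{1}{K} = \frac{1}{-74492} = - \frac{1}{74492}$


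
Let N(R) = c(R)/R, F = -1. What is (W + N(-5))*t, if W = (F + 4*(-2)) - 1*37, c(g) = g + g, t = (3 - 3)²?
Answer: 0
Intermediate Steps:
t = 0 (t = 0² = 0)
c(g) = 2*g
N(R) = 2 (N(R) = (2*R)/R = 2)
W = -46 (W = (-1 + 4*(-2)) - 1*37 = (-1 - 8) - 37 = -9 - 37 = -46)
(W + N(-5))*t = (-46 + 2)*0 = -44*0 = 0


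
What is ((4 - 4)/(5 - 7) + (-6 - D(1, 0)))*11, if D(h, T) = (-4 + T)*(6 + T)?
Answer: 198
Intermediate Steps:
((4 - 4)/(5 - 7) + (-6 - D(1, 0)))*11 = ((4 - 4)/(5 - 7) + (-6 - (-24 + 0² + 2*0)))*11 = (0/(-2) + (-6 - (-24 + 0 + 0)))*11 = (0*(-½) + (-6 - 1*(-24)))*11 = (0 + (-6 + 24))*11 = (0 + 18)*11 = 18*11 = 198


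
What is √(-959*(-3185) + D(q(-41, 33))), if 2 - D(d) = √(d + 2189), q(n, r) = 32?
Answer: √(3054417 - √2221) ≈ 1747.7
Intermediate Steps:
D(d) = 2 - √(2189 + d) (D(d) = 2 - √(d + 2189) = 2 - √(2189 + d))
√(-959*(-3185) + D(q(-41, 33))) = √(-959*(-3185) + (2 - √(2189 + 32))) = √(3054415 + (2 - √2221)) = √(3054417 - √2221)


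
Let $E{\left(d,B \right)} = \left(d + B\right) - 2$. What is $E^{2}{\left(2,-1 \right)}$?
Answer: $1$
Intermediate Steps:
$E{\left(d,B \right)} = -2 + B + d$ ($E{\left(d,B \right)} = \left(B + d\right) - 2 = -2 + B + d$)
$E^{2}{\left(2,-1 \right)} = \left(-2 - 1 + 2\right)^{2} = \left(-1\right)^{2} = 1$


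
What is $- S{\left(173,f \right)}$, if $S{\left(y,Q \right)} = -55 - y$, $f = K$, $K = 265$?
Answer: $228$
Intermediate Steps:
$f = 265$
$- S{\left(173,f \right)} = - (-55 - 173) = \left(-1\right) \left(-228\right) = 228$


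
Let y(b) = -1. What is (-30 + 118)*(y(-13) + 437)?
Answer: 38368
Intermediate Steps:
(-30 + 118)*(y(-13) + 437) = (-30 + 118)*(-1 + 437) = 88*436 = 38368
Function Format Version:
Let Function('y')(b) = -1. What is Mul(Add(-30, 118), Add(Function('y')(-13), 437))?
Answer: 38368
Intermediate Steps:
Mul(Add(-30, 118), Add(Function('y')(-13), 437)) = Mul(Add(-30, 118), Add(-1, 437)) = Mul(88, 436) = 38368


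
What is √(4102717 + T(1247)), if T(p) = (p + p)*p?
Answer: 3*√801415 ≈ 2685.7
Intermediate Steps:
T(p) = 2*p² (T(p) = (2*p)*p = 2*p²)
√(4102717 + T(1247)) = √(4102717 + 2*1247²) = √(4102717 + 2*1555009) = √(4102717 + 3110018) = √7212735 = 3*√801415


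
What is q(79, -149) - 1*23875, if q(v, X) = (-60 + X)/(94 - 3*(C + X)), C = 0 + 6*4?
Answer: -11197584/469 ≈ -23875.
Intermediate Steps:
C = 24 (C = 0 + 24 = 24)
q(v, X) = (-60 + X)/(22 - 3*X) (q(v, X) = (-60 + X)/(94 - 3*(24 + X)) = (-60 + X)/(94 + (-72 - 3*X)) = (-60 + X)/(22 - 3*X))
q(79, -149) - 1*23875 = (60 - 1*(-149))/(-22 + 3*(-149)) - 1*23875 = (60 + 149)/(-22 - 447) - 23875 = 209/(-469) - 23875 = -1/469*209 - 23875 = -209/469 - 23875 = -11197584/469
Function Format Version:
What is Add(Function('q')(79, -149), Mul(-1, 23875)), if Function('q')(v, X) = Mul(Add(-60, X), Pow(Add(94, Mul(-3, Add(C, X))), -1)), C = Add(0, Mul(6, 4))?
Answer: Rational(-11197584, 469) ≈ -23875.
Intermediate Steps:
C = 24 (C = Add(0, 24) = 24)
Function('q')(v, X) = Mul(Pow(Add(22, Mul(-3, X)), -1), Add(-60, X)) (Function('q')(v, X) = Mul(Add(-60, X), Pow(Add(94, Mul(-3, Add(24, X))), -1)) = Mul(Add(-60, X), Pow(Add(94, Add(-72, Mul(-3, X))), -1)) = Mul(Add(-60, X), Pow(Add(22, Mul(-3, X)), -1)) = Mul(Pow(Add(22, Mul(-3, X)), -1), Add(-60, X)))
Add(Function('q')(79, -149), Mul(-1, 23875)) = Add(Mul(Pow(Add(-22, Mul(3, -149)), -1), Add(60, Mul(-1, -149))), Mul(-1, 23875)) = Add(Mul(Pow(Add(-22, -447), -1), Add(60, 149)), -23875) = Add(Mul(Pow(-469, -1), 209), -23875) = Add(Mul(Rational(-1, 469), 209), -23875) = Add(Rational(-209, 469), -23875) = Rational(-11197584, 469)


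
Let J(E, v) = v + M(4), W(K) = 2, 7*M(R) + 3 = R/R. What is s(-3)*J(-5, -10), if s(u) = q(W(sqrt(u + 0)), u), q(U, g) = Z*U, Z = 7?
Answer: -144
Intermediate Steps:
M(R) = -2/7 (M(R) = -3/7 + (R/R)/7 = -3/7 + (1/7)*1 = -3/7 + 1/7 = -2/7)
q(U, g) = 7*U
s(u) = 14 (s(u) = 7*2 = 14)
J(E, v) = -2/7 + v (J(E, v) = v - 2/7 = -2/7 + v)
s(-3)*J(-5, -10) = 14*(-2/7 - 10) = 14*(-72/7) = -144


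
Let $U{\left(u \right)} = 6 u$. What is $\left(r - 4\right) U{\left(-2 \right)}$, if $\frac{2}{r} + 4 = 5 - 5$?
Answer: $54$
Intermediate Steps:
$r = - \frac{1}{2}$ ($r = \frac{2}{-4 + \left(5 - 5\right)} = \frac{2}{-4 + 0} = \frac{2}{-4} = 2 \left(- \frac{1}{4}\right) = - \frac{1}{2} \approx -0.5$)
$\left(r - 4\right) U{\left(-2 \right)} = \left(- \frac{1}{2} - 4\right) 6 \left(-2\right) = \left(- \frac{9}{2}\right) \left(-12\right) = 54$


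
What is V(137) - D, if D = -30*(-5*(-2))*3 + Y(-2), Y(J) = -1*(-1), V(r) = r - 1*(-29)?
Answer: 1065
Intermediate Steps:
V(r) = 29 + r (V(r) = r + 29 = 29 + r)
Y(J) = 1
D = -899 (D = -30*(-5*(-2))*3 + 1 = -300*3 + 1 = -30*30 + 1 = -900 + 1 = -899)
V(137) - D = (29 + 137) - 1*(-899) = 166 + 899 = 1065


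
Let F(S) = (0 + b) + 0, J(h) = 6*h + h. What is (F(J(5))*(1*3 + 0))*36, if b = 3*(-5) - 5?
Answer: -2160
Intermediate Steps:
J(h) = 7*h
b = -20 (b = -15 - 5 = -20)
F(S) = -20 (F(S) = (0 - 20) + 0 = -20 + 0 = -20)
(F(J(5))*(1*3 + 0))*36 = -20*(1*3 + 0)*36 = -20*(3 + 0)*36 = -20*3*36 = -60*36 = -2160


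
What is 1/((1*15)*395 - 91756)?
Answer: -1/85831 ≈ -1.1651e-5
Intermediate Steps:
1/((1*15)*395 - 91756) = 1/(15*395 - 91756) = 1/(5925 - 91756) = 1/(-85831) = -1/85831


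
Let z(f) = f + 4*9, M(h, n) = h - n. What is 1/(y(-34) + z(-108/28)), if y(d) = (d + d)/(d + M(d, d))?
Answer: 7/239 ≈ 0.029289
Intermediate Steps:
z(f) = 36 + f (z(f) = f + 36 = 36 + f)
y(d) = 2 (y(d) = (d + d)/(d + (d - d)) = (2*d)/(d + 0) = (2*d)/d = 2)
1/(y(-34) + z(-108/28)) = 1/(2 + (36 - 108/28)) = 1/(2 + (36 - 108*1/28)) = 1/(2 + (36 - 27/7)) = 1/(2 + 225/7) = 1/(239/7) = 7/239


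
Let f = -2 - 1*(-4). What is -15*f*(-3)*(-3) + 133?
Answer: -137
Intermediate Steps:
f = 2 (f = -2 + 4 = 2)
-15*f*(-3)*(-3) + 133 = -15*2*(-3)*(-3) + 133 = -(-90)*(-3) + 133 = -15*18 + 133 = -270 + 133 = -137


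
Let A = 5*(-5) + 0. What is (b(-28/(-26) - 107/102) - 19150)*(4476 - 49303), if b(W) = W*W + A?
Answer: 1511339657113937/1758276 ≈ 8.5956e+8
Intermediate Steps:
A = -25 (A = -25 + 0 = -25)
b(W) = -25 + W**2 (b(W) = W*W - 25 = W**2 - 25 = -25 + W**2)
(b(-28/(-26) - 107/102) - 19150)*(4476 - 49303) = ((-25 + (-28/(-26) - 107/102)**2) - 19150)*(4476 - 49303) = ((-25 + (-28*(-1/26) - 107*1/102)**2) - 19150)*(-44827) = ((-25 + (14/13 - 107/102)**2) - 19150)*(-44827) = ((-25 + (37/1326)**2) - 19150)*(-44827) = ((-25 + 1369/1758276) - 19150)*(-44827) = (-43955531/1758276 - 19150)*(-44827) = -33714940931/1758276*(-44827) = 1511339657113937/1758276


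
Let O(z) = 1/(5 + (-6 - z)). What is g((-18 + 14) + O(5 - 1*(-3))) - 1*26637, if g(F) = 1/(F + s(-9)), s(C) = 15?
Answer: -2610417/98 ≈ -26637.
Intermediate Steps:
O(z) = 1/(-1 - z)
g(F) = 1/(15 + F) (g(F) = 1/(F + 15) = 1/(15 + F))
g((-18 + 14) + O(5 - 1*(-3))) - 1*26637 = 1/(15 + ((-18 + 14) - 1/(1 + (5 - 1*(-3))))) - 1*26637 = 1/(15 + (-4 - 1/(1 + (5 + 3)))) - 26637 = 1/(15 + (-4 - 1/(1 + 8))) - 26637 = 1/(15 + (-4 - 1/9)) - 26637 = 1/(15 + (-4 - 1*⅑)) - 26637 = 1/(15 + (-4 - ⅑)) - 26637 = 1/(15 - 37/9) - 26637 = 1/(98/9) - 26637 = 9/98 - 26637 = -2610417/98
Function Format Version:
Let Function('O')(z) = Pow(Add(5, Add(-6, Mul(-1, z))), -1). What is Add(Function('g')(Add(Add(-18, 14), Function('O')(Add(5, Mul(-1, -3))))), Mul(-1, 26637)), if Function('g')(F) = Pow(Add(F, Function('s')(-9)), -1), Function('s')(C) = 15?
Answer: Rational(-2610417, 98) ≈ -26637.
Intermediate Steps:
Function('O')(z) = Pow(Add(-1, Mul(-1, z)), -1)
Function('g')(F) = Pow(Add(15, F), -1) (Function('g')(F) = Pow(Add(F, 15), -1) = Pow(Add(15, F), -1))
Add(Function('g')(Add(Add(-18, 14), Function('O')(Add(5, Mul(-1, -3))))), Mul(-1, 26637)) = Add(Pow(Add(15, Add(Add(-18, 14), Mul(-1, Pow(Add(1, Add(5, Mul(-1, -3))), -1)))), -1), Mul(-1, 26637)) = Add(Pow(Add(15, Add(-4, Mul(-1, Pow(Add(1, Add(5, 3)), -1)))), -1), -26637) = Add(Pow(Add(15, Add(-4, Mul(-1, Pow(Add(1, 8), -1)))), -1), -26637) = Add(Pow(Add(15, Add(-4, Mul(-1, Pow(9, -1)))), -1), -26637) = Add(Pow(Add(15, Add(-4, Mul(-1, Rational(1, 9)))), -1), -26637) = Add(Pow(Add(15, Add(-4, Rational(-1, 9))), -1), -26637) = Add(Pow(Add(15, Rational(-37, 9)), -1), -26637) = Add(Pow(Rational(98, 9), -1), -26637) = Add(Rational(9, 98), -26637) = Rational(-2610417, 98)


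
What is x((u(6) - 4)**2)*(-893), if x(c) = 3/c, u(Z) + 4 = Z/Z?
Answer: -2679/49 ≈ -54.673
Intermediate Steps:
u(Z) = -3 (u(Z) = -4 + Z/Z = -4 + 1 = -3)
x((u(6) - 4)**2)*(-893) = (3/((-3 - 4)**2))*(-893) = (3/((-7)**2))*(-893) = (3/49)*(-893) = -2679/49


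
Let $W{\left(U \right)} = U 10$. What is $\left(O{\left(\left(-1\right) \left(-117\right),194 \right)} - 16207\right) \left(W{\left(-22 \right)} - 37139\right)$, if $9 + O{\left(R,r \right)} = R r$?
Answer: $-242161038$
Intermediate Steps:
$W{\left(U \right)} = 10 U$
$O{\left(R,r \right)} = -9 + R r$
$\left(O{\left(\left(-1\right) \left(-117\right),194 \right)} - 16207\right) \left(W{\left(-22 \right)} - 37139\right) = \left(\left(-9 + \left(-1\right) \left(-117\right) 194\right) - 16207\right) \left(10 \left(-22\right) - 37139\right) = \left(\left(-9 + 117 \cdot 194\right) - 16207\right) \left(-220 - 37139\right) = \left(\left(-9 + 22698\right) - 16207\right) \left(-37359\right) = \left(22689 - 16207\right) \left(-37359\right) = 6482 \left(-37359\right) = -242161038$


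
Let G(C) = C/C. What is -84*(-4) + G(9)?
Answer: 337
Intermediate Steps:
G(C) = 1
-84*(-4) + G(9) = -84*(-4) + 1 = 336 + 1 = 337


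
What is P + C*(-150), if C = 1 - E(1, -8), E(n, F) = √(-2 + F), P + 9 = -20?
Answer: -179 + 150*I*√10 ≈ -179.0 + 474.34*I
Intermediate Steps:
P = -29 (P = -9 - 20 = -29)
C = 1 - I*√10 (C = 1 - √(-2 - 8) = 1 - √(-10) = 1 - I*√10 ≈ 1.0 - 3.1623*I)
P + C*(-150) = -29 + (1 - I*√10)*(-150) = -29 + (-150 + 150*I*√10) = -179 + 150*I*√10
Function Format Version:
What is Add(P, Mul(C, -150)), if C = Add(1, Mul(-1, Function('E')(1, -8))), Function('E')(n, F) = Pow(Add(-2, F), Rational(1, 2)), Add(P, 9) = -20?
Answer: Add(-179, Mul(150, I, Pow(10, Rational(1, 2)))) ≈ Add(-179.00, Mul(474.34, I))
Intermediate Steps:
P = -29 (P = Add(-9, -20) = -29)
C = Add(1, Mul(-1, I, Pow(10, Rational(1, 2)))) (C = Add(1, Mul(-1, Pow(Add(-2, -8), Rational(1, 2)))) = Add(1, Mul(-1, Pow(-10, Rational(1, 2)))) = Add(1, Mul(-1, Mul(I, Pow(10, Rational(1, 2))))) = Add(1, Mul(-1, I, Pow(10, Rational(1, 2)))) ≈ Add(1.0000, Mul(-3.1623, I)))
Add(P, Mul(C, -150)) = Add(-29, Mul(Add(1, Mul(-1, I, Pow(10, Rational(1, 2)))), -150)) = Add(-29, Add(-150, Mul(150, I, Pow(10, Rational(1, 2))))) = Add(-179, Mul(150, I, Pow(10, Rational(1, 2))))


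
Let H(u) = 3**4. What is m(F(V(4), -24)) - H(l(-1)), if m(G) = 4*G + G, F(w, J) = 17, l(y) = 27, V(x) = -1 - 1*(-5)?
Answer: 4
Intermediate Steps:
V(x) = 4 (V(x) = -1 + 5 = 4)
H(u) = 81
m(G) = 5*G
m(F(V(4), -24)) - H(l(-1)) = 5*17 - 1*81 = 85 - 81 = 4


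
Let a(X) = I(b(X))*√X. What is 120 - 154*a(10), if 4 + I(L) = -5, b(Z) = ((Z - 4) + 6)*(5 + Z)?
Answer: 120 + 1386*√10 ≈ 4502.9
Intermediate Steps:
b(Z) = (2 + Z)*(5 + Z) (b(Z) = ((-4 + Z) + 6)*(5 + Z) = (2 + Z)*(5 + Z))
I(L) = -9 (I(L) = -4 - 5 = -9)
a(X) = -9*√X
120 - 154*a(10) = 120 - (-1386)*√10 = 120 + 1386*√10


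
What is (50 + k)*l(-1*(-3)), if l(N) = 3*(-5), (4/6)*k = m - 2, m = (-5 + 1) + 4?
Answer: -705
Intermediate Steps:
m = 0 (m = -4 + 4 = 0)
k = -3 (k = 3*(0 - 2)/2 = (3/2)*(-2) = -3)
l(N) = -15
(50 + k)*l(-1*(-3)) = (50 - 3)*(-15) = 47*(-15) = -705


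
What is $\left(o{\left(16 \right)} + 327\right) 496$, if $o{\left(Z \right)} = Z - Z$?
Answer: $162192$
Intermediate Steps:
$o{\left(Z \right)} = 0$
$\left(o{\left(16 \right)} + 327\right) 496 = \left(0 + 327\right) 496 = 327 \cdot 496 = 162192$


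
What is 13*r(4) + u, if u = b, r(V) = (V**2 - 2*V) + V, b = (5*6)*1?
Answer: 186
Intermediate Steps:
b = 30 (b = 30*1 = 30)
r(V) = V**2 - V
u = 30
13*r(4) + u = 13*(4*(-1 + 4)) + 30 = 13*(4*3) + 30 = 13*12 + 30 = 156 + 30 = 186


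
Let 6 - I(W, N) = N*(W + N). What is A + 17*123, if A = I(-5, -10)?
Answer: 1947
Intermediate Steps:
I(W, N) = 6 - N*(N + W) (I(W, N) = 6 - N*(W + N) = 6 - N*(N + W))
A = -144 (A = 6 - 1*(-10)² - 1*(-10)*(-5) = 6 - 1*100 - 50 = 6 - 100 - 50 = -144)
A + 17*123 = -144 + 17*123 = -144 + 2091 = 1947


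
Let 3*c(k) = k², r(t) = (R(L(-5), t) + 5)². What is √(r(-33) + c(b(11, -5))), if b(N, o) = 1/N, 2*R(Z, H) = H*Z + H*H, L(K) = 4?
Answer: √1018311933/66 ≈ 483.50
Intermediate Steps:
R(Z, H) = H²/2 + H*Z/2 (R(Z, H) = (H*Z + H*H)/2 = (H*Z + H²)/2 = (H² + H*Z)/2 = H²/2 + H*Z/2)
r(t) = (5 + t*(4 + t)/2)² (r(t) = (t*(t + 4)/2 + 5)² = (t*(4 + t)/2 + 5)² = (5 + t*(4 + t)/2)²)
c(k) = k²/3
√(r(-33) + c(b(11, -5))) = √((10 - 33*(4 - 33))²/4 + (1/11)²/3) = √((10 - 33*(-29))²/4 + (1/11)²/3) = √((10 + 957)²/4 + (⅓)*(1/121)) = √((¼)*967² + 1/363) = √((¼)*935089 + 1/363) = √(935089/4 + 1/363) = √(339437311/1452) = √1018311933/66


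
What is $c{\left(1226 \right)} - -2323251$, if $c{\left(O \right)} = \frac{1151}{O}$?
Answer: $\frac{2848306877}{1226} \approx 2.3233 \cdot 10^{6}$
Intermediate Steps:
$c{\left(1226 \right)} - -2323251 = \frac{1151}{1226} - -2323251 = 1151 \cdot \frac{1}{1226} + 2323251 = \frac{1151}{1226} + 2323251 = \frac{2848306877}{1226}$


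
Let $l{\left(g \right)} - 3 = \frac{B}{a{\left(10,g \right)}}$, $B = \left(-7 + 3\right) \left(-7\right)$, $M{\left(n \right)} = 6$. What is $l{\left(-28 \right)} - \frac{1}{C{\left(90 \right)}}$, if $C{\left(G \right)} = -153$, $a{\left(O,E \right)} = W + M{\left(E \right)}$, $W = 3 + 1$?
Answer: $\frac{4442}{765} \approx 5.8065$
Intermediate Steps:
$W = 4$
$a{\left(O,E \right)} = 10$ ($a{\left(O,E \right)} = 4 + 6 = 10$)
$B = 28$ ($B = \left(-4\right) \left(-7\right) = 28$)
$l{\left(g \right)} = \frac{29}{5}$ ($l{\left(g \right)} = 3 + \frac{28}{10} = 3 + 28 \cdot \frac{1}{10} = 3 + \frac{14}{5} = \frac{29}{5}$)
$l{\left(-28 \right)} - \frac{1}{C{\left(90 \right)}} = \frac{29}{5} - \frac{1}{-153} = \frac{29}{5} - - \frac{1}{153} = \frac{29}{5} + \frac{1}{153} = \frac{4442}{765}$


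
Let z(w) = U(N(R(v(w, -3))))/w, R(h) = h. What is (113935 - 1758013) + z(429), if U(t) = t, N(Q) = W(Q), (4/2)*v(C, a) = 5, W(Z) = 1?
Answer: -705309461/429 ≈ -1.6441e+6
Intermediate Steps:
v(C, a) = 5/2 (v(C, a) = (½)*5 = 5/2)
N(Q) = 1
z(w) = 1/w
(113935 - 1758013) + z(429) = (113935 - 1758013) + 1/429 = -1644078 + 1/429 = -705309461/429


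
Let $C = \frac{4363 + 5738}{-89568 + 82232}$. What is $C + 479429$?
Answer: $\frac{502440149}{1048} \approx 4.7943 \cdot 10^{5}$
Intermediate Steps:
$C = - \frac{1443}{1048}$ ($C = \frac{10101}{-7336} = 10101 \left(- \frac{1}{7336}\right) = - \frac{1443}{1048} \approx -1.3769$)
$C + 479429 = - \frac{1443}{1048} + 479429 = \frac{502440149}{1048}$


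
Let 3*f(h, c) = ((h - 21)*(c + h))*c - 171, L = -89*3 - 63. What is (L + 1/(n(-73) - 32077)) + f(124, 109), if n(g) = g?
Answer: 84063569497/96450 ≈ 8.7158e+5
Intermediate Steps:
L = -330 (L = -267 - 63 = -330)
f(h, c) = -57 + c*(-21 + h)*(c + h)/3 (f(h, c) = (((h - 21)*(c + h))*c - 171)/3 = (((-21 + h)*(c + h))*c - 171)/3 = (c*(-21 + h)*(c + h) - 171)/3 = (-171 + c*(-21 + h)*(c + h))/3 = -57 + c*(-21 + h)*(c + h)/3)
(L + 1/(n(-73) - 32077)) + f(124, 109) = (-330 + 1/(-73 - 32077)) + (-57 - 7*109² - 7*109*124 + (⅓)*109*124² + (⅓)*124*109²) = (-330 + 1/(-32150)) + (-57 - 7*11881 - 94612 + (⅓)*109*15376 + (⅓)*124*11881) = (-330 - 1/32150) + (-57 - 83167 - 94612 + 1675984/3 + 1473244/3) = -10609501/32150 + 2615720/3 = 84063569497/96450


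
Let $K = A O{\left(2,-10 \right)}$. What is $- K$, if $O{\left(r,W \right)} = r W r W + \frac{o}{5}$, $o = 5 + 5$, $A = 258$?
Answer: $-103716$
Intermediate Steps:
$o = 10$
$O{\left(r,W \right)} = 2 + W^{2} r^{2}$ ($O{\left(r,W \right)} = r W r W + \frac{10}{5} = W r r W + 10 \cdot \frac{1}{5} = W r^{2} W + 2 = W^{2} r^{2} + 2 = 2 + W^{2} r^{2}$)
$K = 103716$ ($K = 258 \left(2 + \left(-10\right)^{2} \cdot 2^{2}\right) = 258 \left(2 + 100 \cdot 4\right) = 258 \left(2 + 400\right) = 258 \cdot 402 = 103716$)
$- K = \left(-1\right) 103716 = -103716$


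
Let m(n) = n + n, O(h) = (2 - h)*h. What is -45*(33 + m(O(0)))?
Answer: -1485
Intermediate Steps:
O(h) = h*(2 - h)
m(n) = 2*n
-45*(33 + m(O(0))) = -45*(33 + 2*(0*(2 - 1*0))) = -45*(33 + 2*(0*(2 + 0))) = -45*(33 + 2*(0*2)) = -45*(33 + 2*0) = -45*(33 + 0) = -45*33 = -1485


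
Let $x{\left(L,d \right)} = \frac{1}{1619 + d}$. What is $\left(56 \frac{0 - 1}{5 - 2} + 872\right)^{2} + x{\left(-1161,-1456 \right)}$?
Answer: $\frac{1068236809}{1467} \approx 7.2818 \cdot 10^{5}$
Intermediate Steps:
$\left(56 \frac{0 - 1}{5 - 2} + 872\right)^{2} + x{\left(-1161,-1456 \right)} = \left(56 \frac{0 - 1}{5 - 2} + 872\right)^{2} + \frac{1}{1619 - 1456} = \left(56 \left(- \frac{1}{3}\right) + 872\right)^{2} + \frac{1}{163} = \left(- \frac{56}{3} + 872\right)^{2} + \frac{1}{163} = \left(\frac{2560}{3}\right)^{2} + \frac{1}{163} = \frac{6553600}{9} + \frac{1}{163} = \frac{1068236809}{1467}$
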